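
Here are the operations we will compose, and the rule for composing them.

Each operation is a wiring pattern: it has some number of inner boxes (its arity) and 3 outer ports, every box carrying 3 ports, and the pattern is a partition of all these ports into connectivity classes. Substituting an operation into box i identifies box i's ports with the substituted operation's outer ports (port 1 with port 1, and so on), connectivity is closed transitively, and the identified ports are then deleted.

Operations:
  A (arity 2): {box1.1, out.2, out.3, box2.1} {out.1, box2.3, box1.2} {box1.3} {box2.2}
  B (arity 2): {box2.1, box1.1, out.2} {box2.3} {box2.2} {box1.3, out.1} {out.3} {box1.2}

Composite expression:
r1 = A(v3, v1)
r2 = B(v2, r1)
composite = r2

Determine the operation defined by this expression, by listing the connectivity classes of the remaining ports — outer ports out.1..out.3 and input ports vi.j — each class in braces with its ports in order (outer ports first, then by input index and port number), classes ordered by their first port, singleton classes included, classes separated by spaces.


{out.1, v2.3} {out.2, v1.3, v2.1, v3.2} {out.3} {v1.1, v3.1} {v1.2} {v2.2} {v3.3}

Treat the ports identified at B as solder joints: merge, then drop.
the subtree at A composes to {out.1, v1.3, v3.2} {out.2, out.3, v1.1, v3.1} {v1.2} {v3.3} on (v3, v1); out.j = own outer ports
the subtree at B composes to {out.1, v2.3} {out.2, v1.3, v2.1, v3.2} {out.3} {v1.1, v3.1} {v1.2} {v2.2} {v3.3} on (v2, v3, v1); out.j = own outer ports


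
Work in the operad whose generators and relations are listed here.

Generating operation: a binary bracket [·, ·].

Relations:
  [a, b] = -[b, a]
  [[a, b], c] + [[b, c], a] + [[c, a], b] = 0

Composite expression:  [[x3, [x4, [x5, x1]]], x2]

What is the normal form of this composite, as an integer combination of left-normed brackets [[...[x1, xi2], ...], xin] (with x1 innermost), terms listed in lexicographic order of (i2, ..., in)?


-[[[[x1, x5], x4], x3], x2]

Expand each bracket as ab - ba; the x1-initial words give the coefficients.
Composite bracket: [[x3, [x4, [x5, x1]]], x2]
Each bracket splits as ab - ba, giving 16 signed words (2^4 = 16).
Collect the words opening with x1:
  from x1x5x4x3x2, sign -1: term -[[[[x1, x5], x4], x3], x2]


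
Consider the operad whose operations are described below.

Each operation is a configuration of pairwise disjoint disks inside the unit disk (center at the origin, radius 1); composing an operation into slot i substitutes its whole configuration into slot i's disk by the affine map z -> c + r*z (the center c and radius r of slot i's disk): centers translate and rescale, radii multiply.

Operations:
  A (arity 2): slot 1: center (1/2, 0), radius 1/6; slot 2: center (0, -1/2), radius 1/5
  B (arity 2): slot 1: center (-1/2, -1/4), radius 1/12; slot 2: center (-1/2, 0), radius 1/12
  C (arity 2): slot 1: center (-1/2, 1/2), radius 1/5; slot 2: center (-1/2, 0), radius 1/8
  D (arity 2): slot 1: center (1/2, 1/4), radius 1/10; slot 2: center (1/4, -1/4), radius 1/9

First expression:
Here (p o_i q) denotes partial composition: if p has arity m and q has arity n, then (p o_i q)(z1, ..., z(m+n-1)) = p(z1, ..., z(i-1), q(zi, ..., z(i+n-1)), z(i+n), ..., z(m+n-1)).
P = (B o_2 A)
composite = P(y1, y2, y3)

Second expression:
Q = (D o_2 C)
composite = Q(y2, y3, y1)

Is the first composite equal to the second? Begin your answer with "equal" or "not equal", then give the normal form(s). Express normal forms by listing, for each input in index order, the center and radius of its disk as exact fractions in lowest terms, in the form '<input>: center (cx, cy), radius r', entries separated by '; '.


not equal: they reduce to y1: center (-1/2, -1/4), radius 1/12; y2: center (-11/24, 0), radius 1/72; y3: center (-1/2, -1/24), radius 1/60 and y1: center (7/36, -1/4), radius 1/72; y2: center (1/2, 1/4), radius 1/10; y3: center (7/36, -7/36), radius 1/45

Reducing the first expression gives y1: center (-1/2, -1/4), radius 1/12; y2: center (-11/24, 0), radius 1/72; y3: center (-1/2, -1/24), radius 1/60
Reducing the second expression gives y1: center (7/36, -1/4), radius 1/72; y2: center (1/2, 1/4), radius 1/10; y3: center (7/36, -7/36), radius 1/45
No match — not equal.


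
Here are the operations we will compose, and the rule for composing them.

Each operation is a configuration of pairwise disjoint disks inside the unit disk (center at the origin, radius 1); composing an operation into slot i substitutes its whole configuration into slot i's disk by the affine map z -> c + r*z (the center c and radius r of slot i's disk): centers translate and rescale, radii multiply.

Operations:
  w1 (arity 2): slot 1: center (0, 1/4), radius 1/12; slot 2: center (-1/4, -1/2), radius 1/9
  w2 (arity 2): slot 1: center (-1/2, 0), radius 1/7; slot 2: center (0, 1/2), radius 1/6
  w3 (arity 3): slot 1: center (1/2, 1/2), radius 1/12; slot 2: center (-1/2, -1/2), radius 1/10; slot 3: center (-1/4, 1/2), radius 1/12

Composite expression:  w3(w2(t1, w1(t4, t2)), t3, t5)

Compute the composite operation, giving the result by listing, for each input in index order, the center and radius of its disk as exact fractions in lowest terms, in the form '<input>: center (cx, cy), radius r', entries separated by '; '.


t1: center (11/24, 1/2), radius 1/84; t2: center (143/288, 77/144), radius 1/648; t3: center (-1/2, -1/2), radius 1/10; t4: center (1/2, 157/288), radius 1/864; t5: center (-1/4, 1/2), radius 1/12

Follow each t-input down from w3: c' goes to c + r*c', radius to r*r'.
input t1: composing its 2 substitution steps yields center (11/24, 1/2), radius 1/84
input t4: composing its 3 substitution steps yields center (1/2, 157/288), radius 1/864
input t2: composing its 3 substitution steps yields center (143/288, 77/144), radius 1/648
input t3: composing its 1 substitution step yields center (-1/2, -1/2), radius 1/10
input t5: composing its 1 substitution step yields center (-1/4, 1/2), radius 1/12


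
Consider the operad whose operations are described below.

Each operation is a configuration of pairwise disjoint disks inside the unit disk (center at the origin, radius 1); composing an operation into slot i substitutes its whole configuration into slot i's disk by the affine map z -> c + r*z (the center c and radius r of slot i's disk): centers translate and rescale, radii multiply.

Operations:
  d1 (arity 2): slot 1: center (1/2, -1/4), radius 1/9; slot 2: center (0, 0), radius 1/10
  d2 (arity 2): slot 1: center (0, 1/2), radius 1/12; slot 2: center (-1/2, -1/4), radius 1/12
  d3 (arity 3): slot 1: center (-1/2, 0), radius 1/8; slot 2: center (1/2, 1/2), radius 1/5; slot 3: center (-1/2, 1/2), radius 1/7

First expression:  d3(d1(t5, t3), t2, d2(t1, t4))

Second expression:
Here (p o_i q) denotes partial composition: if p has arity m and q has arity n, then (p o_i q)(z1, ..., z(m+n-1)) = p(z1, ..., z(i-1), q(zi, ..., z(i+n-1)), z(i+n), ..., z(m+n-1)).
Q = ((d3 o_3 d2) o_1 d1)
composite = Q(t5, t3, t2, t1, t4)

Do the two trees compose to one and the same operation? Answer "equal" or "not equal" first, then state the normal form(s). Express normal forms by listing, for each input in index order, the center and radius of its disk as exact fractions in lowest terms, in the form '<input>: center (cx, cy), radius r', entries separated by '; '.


The first expression reduces to t1: center (-1/2, 4/7), radius 1/84; t2: center (1/2, 1/2), radius 1/5; t3: center (-1/2, 0), radius 1/80; t4: center (-4/7, 13/28), radius 1/84; t5: center (-7/16, -1/32), radius 1/72
The second expression reduces to t1: center (-1/2, 4/7), radius 1/84; t2: center (1/2, 1/2), radius 1/5; t3: center (-1/2, 0), radius 1/80; t4: center (-4/7, 13/28), radius 1/84; t5: center (-7/16, -1/32), radius 1/72
One common form — equal.

equal: each reduces to t1: center (-1/2, 4/7), radius 1/84; t2: center (1/2, 1/2), radius 1/5; t3: center (-1/2, 0), radius 1/80; t4: center (-4/7, 13/28), radius 1/84; t5: center (-7/16, -1/32), radius 1/72


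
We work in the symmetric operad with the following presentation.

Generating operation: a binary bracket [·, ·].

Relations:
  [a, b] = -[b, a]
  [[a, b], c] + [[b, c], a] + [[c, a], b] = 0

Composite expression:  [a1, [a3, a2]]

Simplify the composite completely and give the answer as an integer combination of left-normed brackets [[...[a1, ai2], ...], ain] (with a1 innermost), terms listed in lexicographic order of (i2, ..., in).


Expand each bracket as ab - ba; the a1-initial words give the coefficients.
Composite bracket: [a1, [a3, a2]]
Full expansion: 4 signed words from ab - ba (2^2 = 4).
Words beginning with a1 determine it all:
  sign of a1a2a3 is -1, so it contributes -[[a1, a2], a3]
  sign of a1a3a2 is +1, so it contributes +[[a1, a3], a2]

-[[a1, a2], a3] + [[a1, a3], a2]


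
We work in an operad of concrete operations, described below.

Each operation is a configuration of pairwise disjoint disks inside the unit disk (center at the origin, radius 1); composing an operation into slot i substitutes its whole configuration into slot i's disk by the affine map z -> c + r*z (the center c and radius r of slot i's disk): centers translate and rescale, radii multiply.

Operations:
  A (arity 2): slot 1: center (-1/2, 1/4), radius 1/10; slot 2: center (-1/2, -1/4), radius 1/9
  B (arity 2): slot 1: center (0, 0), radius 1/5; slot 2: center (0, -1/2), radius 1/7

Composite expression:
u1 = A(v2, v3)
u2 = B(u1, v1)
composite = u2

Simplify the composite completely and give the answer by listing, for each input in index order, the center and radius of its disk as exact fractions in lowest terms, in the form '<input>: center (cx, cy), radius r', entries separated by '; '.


v1: center (0, -1/2), radius 1/7; v2: center (-1/10, 1/20), radius 1/50; v3: center (-1/10, -1/20), radius 1/45

Only the slot chain above each v matters under B; compose those maps.
input v2: applying the 2 nested substitutions gives center (-1/10, 1/20), radius 1/50
input v3: applying the 2 nested substitutions gives center (-1/10, -1/20), radius 1/45
input v1: applying the 1 nested substitution gives center (0, -1/2), radius 1/7


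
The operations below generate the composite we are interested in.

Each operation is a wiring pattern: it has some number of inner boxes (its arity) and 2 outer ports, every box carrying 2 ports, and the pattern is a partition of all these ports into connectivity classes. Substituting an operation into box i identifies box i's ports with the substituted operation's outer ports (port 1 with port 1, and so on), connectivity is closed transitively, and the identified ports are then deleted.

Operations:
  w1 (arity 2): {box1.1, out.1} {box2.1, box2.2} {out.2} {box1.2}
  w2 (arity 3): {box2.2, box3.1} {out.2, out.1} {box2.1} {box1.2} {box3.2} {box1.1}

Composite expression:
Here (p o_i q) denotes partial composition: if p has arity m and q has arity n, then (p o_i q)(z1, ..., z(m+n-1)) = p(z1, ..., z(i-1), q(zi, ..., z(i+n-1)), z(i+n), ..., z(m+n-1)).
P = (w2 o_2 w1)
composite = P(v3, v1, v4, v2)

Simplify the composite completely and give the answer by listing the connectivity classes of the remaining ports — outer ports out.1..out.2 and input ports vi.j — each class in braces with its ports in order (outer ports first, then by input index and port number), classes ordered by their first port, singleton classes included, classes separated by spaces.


{out.1, out.2} {v1.1} {v1.2} {v2.1} {v2.2} {v3.1} {v3.2} {v4.1, v4.2}


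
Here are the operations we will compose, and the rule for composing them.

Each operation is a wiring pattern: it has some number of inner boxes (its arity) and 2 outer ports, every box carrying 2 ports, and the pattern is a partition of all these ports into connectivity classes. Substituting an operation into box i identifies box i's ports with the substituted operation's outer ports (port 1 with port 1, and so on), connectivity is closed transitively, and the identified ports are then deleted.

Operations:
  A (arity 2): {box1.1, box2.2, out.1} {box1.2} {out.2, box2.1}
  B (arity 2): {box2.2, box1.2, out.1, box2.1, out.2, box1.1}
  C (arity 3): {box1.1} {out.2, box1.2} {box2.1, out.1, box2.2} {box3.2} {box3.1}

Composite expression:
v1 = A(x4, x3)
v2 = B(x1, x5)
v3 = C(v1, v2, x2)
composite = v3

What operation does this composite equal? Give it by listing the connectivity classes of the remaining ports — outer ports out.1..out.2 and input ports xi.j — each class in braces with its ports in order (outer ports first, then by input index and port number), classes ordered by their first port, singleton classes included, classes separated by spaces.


{out.1, x1.1, x1.2, x5.1, x5.2} {out.2, x3.1} {x2.1} {x2.2} {x3.2, x4.1} {x4.2}

Reachability decides: close wires over C-identified ports.
after A, the pattern on (x4, x3) reads {out.1, x3.2, x4.1} {out.2, x3.1} {x4.2} (out.j = its outer ports)
after B, the pattern on (x1, x5) reads {out.1, out.2, x1.1, x1.2, x5.1, x5.2} (out.j = its outer ports)
after C, the pattern on (x4, x3, x1, x5, x2) reads {out.1, x1.1, x1.2, x5.1, x5.2} {out.2, x3.1} {x2.1} {x2.2} {x3.2, x4.1} {x4.2} (out.j = its outer ports)


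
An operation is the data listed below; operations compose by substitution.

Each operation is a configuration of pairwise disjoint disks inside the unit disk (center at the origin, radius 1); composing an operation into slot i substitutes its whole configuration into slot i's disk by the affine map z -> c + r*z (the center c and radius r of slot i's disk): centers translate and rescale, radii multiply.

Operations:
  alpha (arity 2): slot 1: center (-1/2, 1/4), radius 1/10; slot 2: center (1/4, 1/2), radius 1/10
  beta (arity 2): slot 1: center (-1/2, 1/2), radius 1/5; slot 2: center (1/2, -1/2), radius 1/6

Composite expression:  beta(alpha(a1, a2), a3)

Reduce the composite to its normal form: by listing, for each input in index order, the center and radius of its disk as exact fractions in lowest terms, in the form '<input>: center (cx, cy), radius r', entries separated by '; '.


a1: center (-3/5, 11/20), radius 1/50; a2: center (-9/20, 3/5), radius 1/50; a3: center (1/2, -1/2), radius 1/6

Follow each a-input down from beta: c' goes to c + r*c', radius to r*r'.
tracing a1 down its 2-map path: center (-3/5, 11/20), radius 1/50
tracing a2 down its 2-map path: center (-9/20, 3/5), radius 1/50
tracing a3 down its 1-map path: center (1/2, -1/2), radius 1/6


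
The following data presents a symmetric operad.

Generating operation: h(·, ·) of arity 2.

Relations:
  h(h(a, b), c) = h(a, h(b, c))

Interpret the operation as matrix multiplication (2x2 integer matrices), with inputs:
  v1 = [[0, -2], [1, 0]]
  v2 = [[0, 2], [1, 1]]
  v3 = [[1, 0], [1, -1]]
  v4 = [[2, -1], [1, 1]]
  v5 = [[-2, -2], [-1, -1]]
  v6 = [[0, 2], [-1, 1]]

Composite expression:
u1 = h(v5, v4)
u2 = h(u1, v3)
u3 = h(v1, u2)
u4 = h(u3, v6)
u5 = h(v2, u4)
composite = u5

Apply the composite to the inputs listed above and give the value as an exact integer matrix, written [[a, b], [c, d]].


[[0, -24], [0, 0]]

h(v5, v4) = [[-6, 0], [-3, 0]]
h(h(v5, v4), v3) = [[-6, 0], [-3, 0]]
h(v1, h(h(v5, v4), v3)) = [[6, 0], [-6, 0]]
h(h(v1, h(h(v5, v4), v3)), v6) = [[0, 12], [0, -12]]
h(v2, h(h(v1, h(h(v5, v4), v3)), v6)) = [[0, -24], [0, 0]]


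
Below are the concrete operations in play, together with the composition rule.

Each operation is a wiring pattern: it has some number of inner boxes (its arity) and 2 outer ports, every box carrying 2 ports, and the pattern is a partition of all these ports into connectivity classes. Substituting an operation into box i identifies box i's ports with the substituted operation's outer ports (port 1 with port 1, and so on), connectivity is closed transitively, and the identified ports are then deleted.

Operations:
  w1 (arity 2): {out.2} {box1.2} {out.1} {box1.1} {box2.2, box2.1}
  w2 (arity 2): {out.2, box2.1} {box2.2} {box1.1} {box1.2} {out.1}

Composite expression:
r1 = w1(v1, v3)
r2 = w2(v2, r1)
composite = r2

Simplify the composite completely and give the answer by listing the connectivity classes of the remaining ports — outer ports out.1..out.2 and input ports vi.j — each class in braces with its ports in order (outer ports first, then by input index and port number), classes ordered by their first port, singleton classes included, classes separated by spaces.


{out.1} {out.2} {v1.1} {v1.2} {v2.1} {v2.2} {v3.1, v3.2}

After gluing at w2, chains via deleted ports link the v-ports.
w1 over (v1, v3) gives {out.1} {out.2} {v1.1} {v1.2} {v3.1, v3.2}, out.j being that stage's outer ports
w2 over (v2, v1, v3) gives {out.1} {out.2} {v1.1} {v1.2} {v2.1} {v2.2} {v3.1, v3.2}, out.j being that stage's outer ports


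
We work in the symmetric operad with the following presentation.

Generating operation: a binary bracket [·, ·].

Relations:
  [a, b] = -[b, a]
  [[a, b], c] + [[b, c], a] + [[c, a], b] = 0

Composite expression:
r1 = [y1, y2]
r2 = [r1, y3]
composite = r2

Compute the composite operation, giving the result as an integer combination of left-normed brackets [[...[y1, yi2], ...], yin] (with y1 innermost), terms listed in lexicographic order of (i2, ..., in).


[[y1, y2], y3]

A multilinear Lie element is pinned by y1-initial words (y1 innermost).
Composite bracket: [[y1, y2], y3]
Full expansion: 4 signed words from ab - ba (2^2 = 4).
Coefficients come from the y1-initial words:
  word y1y2y3 has sign +1, contributing +[[y1, y2], y3]


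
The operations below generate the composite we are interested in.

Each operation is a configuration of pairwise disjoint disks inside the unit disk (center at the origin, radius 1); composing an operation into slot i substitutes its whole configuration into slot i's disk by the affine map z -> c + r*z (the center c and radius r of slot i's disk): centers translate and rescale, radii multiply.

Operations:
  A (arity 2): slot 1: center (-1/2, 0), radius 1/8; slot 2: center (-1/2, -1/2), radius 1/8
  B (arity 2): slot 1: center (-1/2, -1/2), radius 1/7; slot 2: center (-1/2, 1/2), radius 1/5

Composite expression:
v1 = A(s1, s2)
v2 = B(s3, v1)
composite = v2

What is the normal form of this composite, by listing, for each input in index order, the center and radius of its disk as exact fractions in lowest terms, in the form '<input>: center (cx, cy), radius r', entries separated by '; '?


s1: center (-3/5, 1/2), radius 1/40; s2: center (-3/5, 2/5), radius 1/40; s3: center (-1/2, -1/2), radius 1/7

Affine substitution under B: radii multiply and s-centers shift.
s3 passes through 1 substitution, ending at center (-1/2, -1/2), radius 1/7
s1 passes through 2 substitutions, ending at center (-3/5, 1/2), radius 1/40
s2 passes through 2 substitutions, ending at center (-3/5, 2/5), radius 1/40


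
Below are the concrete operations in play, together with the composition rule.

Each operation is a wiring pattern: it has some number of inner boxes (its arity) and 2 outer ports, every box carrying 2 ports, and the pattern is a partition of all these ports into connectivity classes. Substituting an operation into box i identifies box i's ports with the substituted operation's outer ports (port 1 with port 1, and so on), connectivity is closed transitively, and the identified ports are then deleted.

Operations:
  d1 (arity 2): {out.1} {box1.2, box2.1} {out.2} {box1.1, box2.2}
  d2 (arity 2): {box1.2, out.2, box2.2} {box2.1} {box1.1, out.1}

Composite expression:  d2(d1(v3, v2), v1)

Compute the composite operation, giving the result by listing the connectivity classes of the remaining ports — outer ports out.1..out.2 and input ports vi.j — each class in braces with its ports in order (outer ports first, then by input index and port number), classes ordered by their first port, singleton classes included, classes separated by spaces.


Reachability decides: close wires over d2-identified ports.
the subtree at d1 composes to {out.1} {out.2} {v2.1, v3.2} {v2.2, v3.1} on (v3, v2); out.j = own outer ports
the subtree at d2 composes to {out.1} {out.2, v1.2} {v1.1} {v2.1, v3.2} {v2.2, v3.1} on (v3, v2, v1); out.j = own outer ports

{out.1} {out.2, v1.2} {v1.1} {v2.1, v3.2} {v2.2, v3.1}


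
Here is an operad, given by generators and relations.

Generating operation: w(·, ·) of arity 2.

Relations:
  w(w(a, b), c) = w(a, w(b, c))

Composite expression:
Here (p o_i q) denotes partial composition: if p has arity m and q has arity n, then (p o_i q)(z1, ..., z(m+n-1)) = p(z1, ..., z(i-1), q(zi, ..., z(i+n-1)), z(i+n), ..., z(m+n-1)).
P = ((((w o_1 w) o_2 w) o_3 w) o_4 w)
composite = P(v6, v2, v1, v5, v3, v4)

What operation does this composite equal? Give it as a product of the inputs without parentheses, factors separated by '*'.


v6 * v2 * v1 * v5 * v3 * v4

The w-tree's shape is irrelevant; the v-reading-order decides.
w(v5, v3) unparenthesizes to v5 * v3
w(v1, w(v5, v3)) unparenthesizes to v1 * v5 * v3
w(v2, w(v1, w(v5, v3))) unparenthesizes to v2 * v1 * v5 * v3
w(v6, w(v2, w(v1, w(v5, v3)))) unparenthesizes to v6 * v2 * v1 * v5 * v3
w(w(v6, w(v2, w(v1, w(v5, v3)))), v4) unparenthesizes to v6 * v2 * v1 * v5 * v3 * v4


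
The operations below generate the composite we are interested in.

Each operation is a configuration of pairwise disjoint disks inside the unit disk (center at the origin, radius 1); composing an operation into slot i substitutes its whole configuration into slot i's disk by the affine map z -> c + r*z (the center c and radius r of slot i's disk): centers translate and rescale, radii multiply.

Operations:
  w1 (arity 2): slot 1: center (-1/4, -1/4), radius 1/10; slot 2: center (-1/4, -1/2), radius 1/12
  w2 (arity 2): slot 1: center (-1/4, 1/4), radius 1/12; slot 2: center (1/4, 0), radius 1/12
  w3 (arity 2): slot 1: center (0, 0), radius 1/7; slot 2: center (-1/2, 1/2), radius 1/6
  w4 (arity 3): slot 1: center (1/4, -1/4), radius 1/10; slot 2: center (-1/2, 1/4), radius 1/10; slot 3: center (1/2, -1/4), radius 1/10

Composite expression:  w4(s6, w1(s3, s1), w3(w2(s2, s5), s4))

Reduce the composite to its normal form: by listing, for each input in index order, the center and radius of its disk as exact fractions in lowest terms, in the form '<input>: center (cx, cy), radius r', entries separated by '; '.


s1: center (-21/40, 1/5), radius 1/120; s2: center (139/280, -69/280), radius 1/840; s3: center (-21/40, 9/40), radius 1/100; s4: center (9/20, -1/5), radius 1/60; s5: center (141/280, -1/4), radius 1/840; s6: center (1/4, -1/4), radius 1/10

Affine substitution under w4: radii multiply and s-centers shift.
input s6: composing its 1 substitution step yields center (1/4, -1/4), radius 1/10
input s3: composing its 2 substitution steps yields center (-21/40, 9/40), radius 1/100
input s1: composing its 2 substitution steps yields center (-21/40, 1/5), radius 1/120
input s2: composing its 3 substitution steps yields center (139/280, -69/280), radius 1/840
input s5: composing its 3 substitution steps yields center (141/280, -1/4), radius 1/840
input s4: composing its 2 substitution steps yields center (9/20, -1/5), radius 1/60


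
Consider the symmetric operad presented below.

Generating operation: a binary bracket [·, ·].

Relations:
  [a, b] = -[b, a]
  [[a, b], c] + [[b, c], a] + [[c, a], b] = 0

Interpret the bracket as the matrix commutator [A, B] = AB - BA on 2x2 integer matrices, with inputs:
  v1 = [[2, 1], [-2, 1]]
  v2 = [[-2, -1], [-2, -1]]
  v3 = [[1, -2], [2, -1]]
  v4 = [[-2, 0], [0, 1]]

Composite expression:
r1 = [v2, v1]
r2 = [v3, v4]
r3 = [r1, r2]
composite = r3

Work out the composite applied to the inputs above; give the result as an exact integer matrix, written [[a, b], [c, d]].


[v2, v1] = [[4, 0], [-4, -4]]
[v3, v4] = [[0, -6], [-6, 0]]
[[v2, v1], [v3, v4]] = [[-24, -48], [48, 24]]

[[-24, -48], [48, 24]]


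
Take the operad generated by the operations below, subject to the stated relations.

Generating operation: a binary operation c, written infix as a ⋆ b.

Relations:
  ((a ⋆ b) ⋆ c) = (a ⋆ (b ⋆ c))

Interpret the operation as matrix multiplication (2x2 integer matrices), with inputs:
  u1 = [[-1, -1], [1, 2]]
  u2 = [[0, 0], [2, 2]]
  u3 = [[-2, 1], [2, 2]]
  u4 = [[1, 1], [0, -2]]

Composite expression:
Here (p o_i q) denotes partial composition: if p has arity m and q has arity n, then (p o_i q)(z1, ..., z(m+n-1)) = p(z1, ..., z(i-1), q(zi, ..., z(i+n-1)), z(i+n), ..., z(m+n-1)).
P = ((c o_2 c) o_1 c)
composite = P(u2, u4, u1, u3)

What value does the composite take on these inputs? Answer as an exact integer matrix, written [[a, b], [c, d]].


[[0, 0], [-4, -16]]

(u2 ⋆ u4) = [[0, 0], [2, -2]]
(u1 ⋆ u3) = [[0, -3], [2, 5]]
((u2 ⋆ u4) ⋆ (u1 ⋆ u3)) = [[0, 0], [-4, -16]]


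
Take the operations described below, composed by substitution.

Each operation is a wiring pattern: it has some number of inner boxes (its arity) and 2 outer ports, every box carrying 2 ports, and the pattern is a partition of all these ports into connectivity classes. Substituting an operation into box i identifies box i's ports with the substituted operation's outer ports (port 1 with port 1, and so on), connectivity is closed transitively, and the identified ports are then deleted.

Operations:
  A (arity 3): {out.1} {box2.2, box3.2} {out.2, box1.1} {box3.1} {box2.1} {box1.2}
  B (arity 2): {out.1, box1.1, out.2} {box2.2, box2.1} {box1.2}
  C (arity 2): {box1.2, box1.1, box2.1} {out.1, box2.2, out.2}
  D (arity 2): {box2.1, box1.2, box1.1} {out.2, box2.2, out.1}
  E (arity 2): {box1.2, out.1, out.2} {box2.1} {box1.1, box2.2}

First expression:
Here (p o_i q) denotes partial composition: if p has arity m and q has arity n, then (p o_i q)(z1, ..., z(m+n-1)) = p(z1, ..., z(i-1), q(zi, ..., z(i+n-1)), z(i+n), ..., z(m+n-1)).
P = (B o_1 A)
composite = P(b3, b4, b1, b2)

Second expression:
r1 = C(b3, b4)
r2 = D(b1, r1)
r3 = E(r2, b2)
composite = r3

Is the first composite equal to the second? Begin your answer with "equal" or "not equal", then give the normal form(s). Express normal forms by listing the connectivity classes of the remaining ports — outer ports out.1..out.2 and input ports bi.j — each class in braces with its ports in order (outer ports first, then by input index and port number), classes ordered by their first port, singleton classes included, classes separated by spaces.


not equal; the first gives {out.1, out.2} {b1.1} {b1.2, b4.2} {b2.1, b2.2} {b3.1} {b3.2} {b4.1} and the second {out.1, out.2, b1.1, b1.2, b2.2, b4.2} {b2.1} {b3.1, b3.2, b4.1}

In normal form, the first expression is {out.1, out.2} {b1.1} {b1.2, b4.2} {b2.1, b2.2} {b3.1} {b3.2} {b4.1}
In normal form, the second expression is {out.1, out.2, b1.1, b1.2, b2.2, b4.2} {b2.1} {b3.1, b3.2, b4.1}
The normal forms differ: not equal.


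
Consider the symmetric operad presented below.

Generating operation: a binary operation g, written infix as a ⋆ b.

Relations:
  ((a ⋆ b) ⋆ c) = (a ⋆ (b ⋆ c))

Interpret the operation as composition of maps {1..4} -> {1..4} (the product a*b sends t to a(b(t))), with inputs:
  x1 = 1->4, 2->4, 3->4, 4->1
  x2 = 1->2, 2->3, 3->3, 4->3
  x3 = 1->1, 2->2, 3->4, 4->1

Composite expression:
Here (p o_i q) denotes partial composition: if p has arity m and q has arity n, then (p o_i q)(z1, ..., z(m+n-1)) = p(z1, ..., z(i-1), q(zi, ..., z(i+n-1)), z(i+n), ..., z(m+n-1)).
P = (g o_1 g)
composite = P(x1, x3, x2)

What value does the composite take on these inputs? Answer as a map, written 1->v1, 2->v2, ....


1->4, 2->1, 3->1, 4->1

(x1 ⋆ x3) = 1->4, 2->4, 3->1, 4->4
((x1 ⋆ x3) ⋆ x2) = 1->4, 2->1, 3->1, 4->1


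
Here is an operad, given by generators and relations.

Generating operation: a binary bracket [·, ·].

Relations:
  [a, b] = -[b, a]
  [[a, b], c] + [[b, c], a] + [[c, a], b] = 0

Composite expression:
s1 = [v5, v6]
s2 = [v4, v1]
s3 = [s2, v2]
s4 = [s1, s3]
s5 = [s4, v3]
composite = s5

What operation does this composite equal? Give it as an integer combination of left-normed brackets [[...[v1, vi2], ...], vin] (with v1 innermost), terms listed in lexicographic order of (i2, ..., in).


Expand each bracket as ab - ba; the v1-initial words give the coefficients.
Composite bracket: [[[v5, v6], [[v4, v1], v2]], v3]
Under [a, b] = ab - ba we get 32 signed associative words (2^5 = 32).
Only words starting with v1 matter:
  from v1v4v2v5v6v3, sign +1: term +[[[[[v1, v4], v2], v5], v6], v3]
  from v1v4v2v6v5v3, sign -1: term -[[[[[v1, v4], v2], v6], v5], v3]

[[[[[v1, v4], v2], v5], v6], v3] - [[[[[v1, v4], v2], v6], v5], v3]


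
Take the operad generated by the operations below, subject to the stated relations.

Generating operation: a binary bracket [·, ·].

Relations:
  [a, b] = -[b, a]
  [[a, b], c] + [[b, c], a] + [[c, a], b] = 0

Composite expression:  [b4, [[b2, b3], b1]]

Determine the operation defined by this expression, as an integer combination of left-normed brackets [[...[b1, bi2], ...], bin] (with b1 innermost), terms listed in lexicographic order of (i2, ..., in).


[[[b1, b2], b3], b4] - [[[b1, b3], b2], b4]

Antisymmetry and Jacobi reduce to b1-anchored left-normed brackets.
Composite bracket: [b4, [[b2, b3], b1]]
Expanding via [a, b] = ab - ba: 8 signed words (2^3 = 8).
Words beginning with b1 determine it all:
  word b1b2b3b4 has sign +1, contributing +[[[b1, b2], b3], b4]
  word b1b3b2b4 has sign -1, contributing -[[[b1, b3], b2], b4]


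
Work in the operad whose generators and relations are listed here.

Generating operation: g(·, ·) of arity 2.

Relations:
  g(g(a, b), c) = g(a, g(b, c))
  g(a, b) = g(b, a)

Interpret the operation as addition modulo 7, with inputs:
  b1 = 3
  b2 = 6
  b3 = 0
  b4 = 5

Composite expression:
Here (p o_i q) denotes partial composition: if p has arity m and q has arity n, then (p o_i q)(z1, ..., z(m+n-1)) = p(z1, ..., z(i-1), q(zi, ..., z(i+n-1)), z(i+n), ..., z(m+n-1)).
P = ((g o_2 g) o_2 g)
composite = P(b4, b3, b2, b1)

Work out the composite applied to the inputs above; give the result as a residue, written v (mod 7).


0 (mod 7)


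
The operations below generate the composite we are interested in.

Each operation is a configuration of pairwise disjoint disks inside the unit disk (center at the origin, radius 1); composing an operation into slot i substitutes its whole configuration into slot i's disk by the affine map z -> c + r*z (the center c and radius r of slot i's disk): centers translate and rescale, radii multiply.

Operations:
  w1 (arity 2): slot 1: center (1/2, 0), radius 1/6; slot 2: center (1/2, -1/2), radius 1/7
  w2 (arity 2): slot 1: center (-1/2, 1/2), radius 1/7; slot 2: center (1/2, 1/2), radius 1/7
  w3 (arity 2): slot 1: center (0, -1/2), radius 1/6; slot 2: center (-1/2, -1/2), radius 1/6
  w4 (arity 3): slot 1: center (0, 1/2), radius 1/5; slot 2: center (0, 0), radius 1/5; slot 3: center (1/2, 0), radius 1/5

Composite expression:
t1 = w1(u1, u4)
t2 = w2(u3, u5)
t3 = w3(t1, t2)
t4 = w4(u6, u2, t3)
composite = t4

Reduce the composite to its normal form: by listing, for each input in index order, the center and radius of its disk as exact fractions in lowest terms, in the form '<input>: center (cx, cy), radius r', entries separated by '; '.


u1: center (31/60, -1/10), radius 1/180; u2: center (0, 0), radius 1/5; u3: center (23/60, -1/12), radius 1/210; u4: center (31/60, -7/60), radius 1/210; u5: center (5/12, -1/12), radius 1/210; u6: center (0, 1/2), radius 1/5

Follow each u-input down from w4: c' goes to c + r*c', radius to r*r'.
u6 passes through 1 substitution, ending at center (0, 1/2), radius 1/5
u2 passes through 1 substitution, ending at center (0, 0), radius 1/5
u1 passes through 3 substitutions, ending at center (31/60, -1/10), radius 1/180
u4 passes through 3 substitutions, ending at center (31/60, -7/60), radius 1/210
u3 passes through 3 substitutions, ending at center (23/60, -1/12), radius 1/210
u5 passes through 3 substitutions, ending at center (5/12, -1/12), radius 1/210


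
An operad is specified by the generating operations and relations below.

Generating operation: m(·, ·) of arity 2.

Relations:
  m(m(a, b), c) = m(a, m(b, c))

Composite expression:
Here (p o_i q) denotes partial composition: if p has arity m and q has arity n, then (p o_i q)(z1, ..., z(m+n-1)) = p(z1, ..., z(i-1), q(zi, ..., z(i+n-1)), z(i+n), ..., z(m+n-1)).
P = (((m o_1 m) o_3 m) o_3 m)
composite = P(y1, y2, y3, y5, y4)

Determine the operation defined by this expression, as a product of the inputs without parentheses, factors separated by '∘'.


y1 ∘ y2 ∘ y3 ∘ y5 ∘ y4

All parenthesizations of m agree; list the y-inputs left to right.
m(y1, y2) spells out as y1 ∘ y2
m(y3, y5) spells out as y3 ∘ y5
m(m(y3, y5), y4) spells out as y3 ∘ y5 ∘ y4
m(m(y1, y2), m(m(y3, y5), y4)) spells out as y1 ∘ y2 ∘ y3 ∘ y5 ∘ y4


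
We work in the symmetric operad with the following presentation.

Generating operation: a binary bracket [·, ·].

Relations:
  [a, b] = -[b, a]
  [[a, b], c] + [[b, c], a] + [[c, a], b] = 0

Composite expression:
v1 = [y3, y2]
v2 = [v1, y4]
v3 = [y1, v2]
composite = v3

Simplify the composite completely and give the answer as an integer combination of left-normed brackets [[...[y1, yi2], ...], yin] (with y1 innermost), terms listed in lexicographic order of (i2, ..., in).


-[[[y1, y2], y3], y4] + [[[y1, y3], y2], y4] + [[[y1, y4], y2], y3] - [[[y1, y4], y3], y2]

Expand each bracket as ab - ba; the y1-initial words give the coefficients.
Composite bracket: [y1, [[y3, y2], y4]]
Full expansion: 8 signed words from ab - ba (2^3 = 8).
Only words starting with y1 matter:
  y1y2y3y4 appears with sign -1, giving the term -[[[y1, y2], y3], y4]
  y1y3y2y4 appears with sign +1, giving the term +[[[y1, y3], y2], y4]
  y1y4y2y3 appears with sign +1, giving the term +[[[y1, y4], y2], y3]
  y1y4y3y2 appears with sign -1, giving the term -[[[y1, y4], y3], y2]


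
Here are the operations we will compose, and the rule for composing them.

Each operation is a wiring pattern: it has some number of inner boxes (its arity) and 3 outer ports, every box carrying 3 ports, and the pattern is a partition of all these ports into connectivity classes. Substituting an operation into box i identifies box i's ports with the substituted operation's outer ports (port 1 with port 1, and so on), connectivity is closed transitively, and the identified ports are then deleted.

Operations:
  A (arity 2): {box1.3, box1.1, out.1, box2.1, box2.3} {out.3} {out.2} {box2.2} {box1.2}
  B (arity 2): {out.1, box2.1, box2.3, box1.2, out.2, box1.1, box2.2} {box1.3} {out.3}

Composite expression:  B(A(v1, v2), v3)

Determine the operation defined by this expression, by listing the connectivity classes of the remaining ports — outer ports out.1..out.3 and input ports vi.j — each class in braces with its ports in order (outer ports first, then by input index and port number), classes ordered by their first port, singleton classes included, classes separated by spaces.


{out.1, out.2, v1.1, v1.3, v2.1, v2.3, v3.1, v3.2, v3.3} {out.3} {v1.2} {v2.2}

Two ports join when wires chain via B-identified ports.
through A, on inputs (v1, v2): {out.1, v1.1, v1.3, v2.1, v2.3} {out.2} {out.3} {v1.2} {v2.2} (out.j = stage outer ports)
through B, on inputs (v1, v2, v3): {out.1, out.2, v1.1, v1.3, v2.1, v2.3, v3.1, v3.2, v3.3} {out.3} {v1.2} {v2.2} (out.j = stage outer ports)


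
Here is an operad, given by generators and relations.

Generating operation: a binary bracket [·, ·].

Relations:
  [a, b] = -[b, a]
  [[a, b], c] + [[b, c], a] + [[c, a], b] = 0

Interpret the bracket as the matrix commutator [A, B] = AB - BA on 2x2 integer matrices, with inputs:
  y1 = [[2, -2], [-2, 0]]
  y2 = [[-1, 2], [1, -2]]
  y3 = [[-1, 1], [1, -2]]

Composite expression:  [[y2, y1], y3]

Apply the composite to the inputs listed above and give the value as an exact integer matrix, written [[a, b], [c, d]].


[[-10, 2], [8, 10]]

[y2, y1] = [[-2, -6], [4, 2]]
[[y2, y1], y3] = [[-10, 2], [8, 10]]


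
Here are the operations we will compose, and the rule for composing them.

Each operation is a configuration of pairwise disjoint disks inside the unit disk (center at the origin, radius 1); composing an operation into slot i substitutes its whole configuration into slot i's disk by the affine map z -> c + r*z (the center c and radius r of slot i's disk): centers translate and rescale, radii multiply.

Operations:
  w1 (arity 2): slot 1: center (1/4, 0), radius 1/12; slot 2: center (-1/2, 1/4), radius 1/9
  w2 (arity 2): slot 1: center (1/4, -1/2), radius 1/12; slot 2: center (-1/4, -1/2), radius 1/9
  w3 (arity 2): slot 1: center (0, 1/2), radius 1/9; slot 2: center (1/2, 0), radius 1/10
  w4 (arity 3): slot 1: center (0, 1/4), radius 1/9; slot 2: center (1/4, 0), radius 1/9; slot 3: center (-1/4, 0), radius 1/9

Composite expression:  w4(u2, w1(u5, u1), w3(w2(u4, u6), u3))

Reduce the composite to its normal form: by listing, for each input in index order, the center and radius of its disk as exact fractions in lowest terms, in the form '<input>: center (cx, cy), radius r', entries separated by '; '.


u1: center (7/36, 1/36), radius 1/81; u2: center (0, 1/4), radius 1/9; u3: center (-7/36, 0), radius 1/90; u4: center (-20/81, 4/81), radius 1/972; u5: center (5/18, 0), radius 1/108; u6: center (-41/162, 4/81), radius 1/729

Affine substitution under w4: radii multiply and u-centers shift.
tracing u2 down its 1-map path: center (0, 1/4), radius 1/9
tracing u5 down its 2-map path: center (5/18, 0), radius 1/108
tracing u1 down its 2-map path: center (7/36, 1/36), radius 1/81
tracing u4 down its 3-map path: center (-20/81, 4/81), radius 1/972
tracing u6 down its 3-map path: center (-41/162, 4/81), radius 1/729
tracing u3 down its 2-map path: center (-7/36, 0), radius 1/90


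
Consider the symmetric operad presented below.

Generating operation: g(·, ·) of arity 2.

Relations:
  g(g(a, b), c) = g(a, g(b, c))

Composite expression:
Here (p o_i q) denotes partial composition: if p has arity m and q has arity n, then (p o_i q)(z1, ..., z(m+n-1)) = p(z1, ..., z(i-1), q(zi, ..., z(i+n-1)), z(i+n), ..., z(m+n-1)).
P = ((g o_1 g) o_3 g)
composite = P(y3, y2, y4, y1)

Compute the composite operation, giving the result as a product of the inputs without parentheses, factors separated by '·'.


y3 · y2 · y4 · y1

Under associativity of g, the answer is the y's in reading order.
g(y3, y2) collapses to y3 · y2
g(y4, y1) collapses to y4 · y1
g(g(y3, y2), g(y4, y1)) collapses to y3 · y2 · y4 · y1


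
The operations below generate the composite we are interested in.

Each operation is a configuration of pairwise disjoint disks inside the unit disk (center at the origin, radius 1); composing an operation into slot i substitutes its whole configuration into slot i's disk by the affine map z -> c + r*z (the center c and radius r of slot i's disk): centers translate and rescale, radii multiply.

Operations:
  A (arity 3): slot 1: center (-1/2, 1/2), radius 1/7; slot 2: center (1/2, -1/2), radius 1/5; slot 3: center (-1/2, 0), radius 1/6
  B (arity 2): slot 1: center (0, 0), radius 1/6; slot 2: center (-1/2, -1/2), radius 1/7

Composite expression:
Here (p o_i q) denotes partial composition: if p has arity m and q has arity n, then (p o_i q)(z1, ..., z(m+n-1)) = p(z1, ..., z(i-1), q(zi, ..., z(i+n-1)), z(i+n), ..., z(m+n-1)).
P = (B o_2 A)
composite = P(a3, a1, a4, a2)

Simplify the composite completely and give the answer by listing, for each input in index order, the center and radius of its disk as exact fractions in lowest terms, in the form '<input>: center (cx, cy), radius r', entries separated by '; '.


a1: center (-4/7, -3/7), radius 1/49; a2: center (-4/7, -1/2), radius 1/42; a3: center (0, 0), radius 1/6; a4: center (-3/7, -4/7), radius 1/35

Each a-disk chains the slot maps above it in B; radii multiply.
input a3: composing its 1 substitution step yields center (0, 0), radius 1/6
input a1: composing its 2 substitution steps yields center (-4/7, -3/7), radius 1/49
input a4: composing its 2 substitution steps yields center (-3/7, -4/7), radius 1/35
input a2: composing its 2 substitution steps yields center (-4/7, -1/2), radius 1/42


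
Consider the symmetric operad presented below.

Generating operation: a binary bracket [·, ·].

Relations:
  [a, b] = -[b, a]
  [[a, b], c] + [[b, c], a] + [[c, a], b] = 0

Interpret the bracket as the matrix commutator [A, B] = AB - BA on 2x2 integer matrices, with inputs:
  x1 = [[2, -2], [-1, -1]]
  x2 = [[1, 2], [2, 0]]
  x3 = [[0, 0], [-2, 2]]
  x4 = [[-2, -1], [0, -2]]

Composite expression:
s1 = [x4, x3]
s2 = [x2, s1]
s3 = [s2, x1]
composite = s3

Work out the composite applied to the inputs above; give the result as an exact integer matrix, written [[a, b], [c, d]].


[[26, 14], [32, -26]]

[x4, x3] = [[2, -2], [0, -2]]
[x2, [x4, x3]] = [[4, -10], [8, -4]]
[[x2, [x4, x3]], x1] = [[26, 14], [32, -26]]
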